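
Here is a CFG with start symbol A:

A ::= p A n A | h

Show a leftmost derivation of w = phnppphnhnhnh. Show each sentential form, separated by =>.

A=>pAnA=>phnA=>phnpAnA=>phnppAnAnA=>phnpppAnAnAnA=>phnppphnAnAnA=>phnppphnhnAnA=>phnppphnhnhnA=>phnppphnhnhnh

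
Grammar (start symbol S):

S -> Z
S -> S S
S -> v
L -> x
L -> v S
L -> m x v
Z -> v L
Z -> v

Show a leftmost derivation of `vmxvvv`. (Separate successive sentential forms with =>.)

S => SS => SSS => ZSS => vLSS => vmxvSS => vmxvvS => vmxvvZ => vmxvvv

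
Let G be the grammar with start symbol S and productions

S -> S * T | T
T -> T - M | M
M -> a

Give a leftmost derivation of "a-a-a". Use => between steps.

S=>T=>T-M=>T-M-M=>M-M-M=>a-M-M=>a-a-M=>a-a-a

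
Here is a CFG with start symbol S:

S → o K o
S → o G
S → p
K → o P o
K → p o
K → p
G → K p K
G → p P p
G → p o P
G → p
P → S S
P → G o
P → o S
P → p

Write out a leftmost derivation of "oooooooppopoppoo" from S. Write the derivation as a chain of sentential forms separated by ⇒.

S ⇒ oKo ⇒ ooPoo ⇒ oooSoo ⇒ ooooGoo ⇒ ooooKpKoo ⇒ oooooPopKoo ⇒ ooooooSopKoo ⇒ oooooooGopKoo ⇒ ooooooopPpopKoo ⇒ ooooooopGopopKoo ⇒ oooooooppopopKoo ⇒ oooooooppopoppoo

S ⇒ oKo   [S → o K o]
oKo ⇒ ooPoo   [K → o P o]
ooPoo ⇒ oooSoo   [P → o S]
oooSoo ⇒ ooooGoo   [S → o G]
ooooGoo ⇒ ooooKpKoo   [G → K p K]
ooooKpKoo ⇒ oooooPopKoo   [K → o P o]
oooooPopKoo ⇒ ooooooSopKoo   [P → o S]
ooooooSopKoo ⇒ oooooooGopKoo   [S → o G]
oooooooGopKoo ⇒ ooooooopPpopKoo   [G → p P p]
ooooooopPpopKoo ⇒ ooooooopGopopKoo   [P → G o]
ooooooopGopopKoo ⇒ oooooooppopopKoo   [G → p]
oooooooppopopKoo ⇒ oooooooppopoppoo   [K → p]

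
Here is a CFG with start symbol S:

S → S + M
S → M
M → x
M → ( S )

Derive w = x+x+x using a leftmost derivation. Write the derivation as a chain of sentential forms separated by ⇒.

S ⇒ S+M ⇒ S+M+M ⇒ M+M+M ⇒ x+M+M ⇒ x+x+M ⇒ x+x+x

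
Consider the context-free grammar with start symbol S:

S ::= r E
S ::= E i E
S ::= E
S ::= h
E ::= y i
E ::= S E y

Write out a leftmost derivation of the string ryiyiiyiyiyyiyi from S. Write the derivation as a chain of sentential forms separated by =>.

S => EiE   [S ::= E i E]
EiE => SEyiE   [E ::= S E y]
SEyiE => rEEyiE   [S ::= r E]
rEEyiE => ryiEyiE   [E ::= y i]
ryiEyiE => ryiSEyyiE   [E ::= S E y]
ryiSEyyiE => ryiEiEEyyiE   [S ::= E i E]
ryiEiEEyyiE => ryiyiiEEyyiE   [E ::= y i]
ryiyiiEEyyiE => ryiyiiyiEyyiE   [E ::= y i]
ryiyiiyiEyyiE => ryiyiiyiyiyyiE   [E ::= y i]
ryiyiiyiyiyyiE => ryiyiiyiyiyyiyi   [E ::= y i]

S=>EiE=>SEyiE=>rEEyiE=>ryiEyiE=>ryiSEyyiE=>ryiEiEEyyiE=>ryiyiiEEyyiE=>ryiyiiyiEyyiE=>ryiyiiyiyiyyiE=>ryiyiiyiyiyyiyi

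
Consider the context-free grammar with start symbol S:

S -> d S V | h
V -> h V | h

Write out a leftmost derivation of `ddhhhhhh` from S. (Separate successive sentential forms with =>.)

S => dSV   [S -> d S V]
dSV => ddSVV   [S -> d S V]
ddSVV => ddhVV   [S -> h]
ddhVV => ddhhVV   [V -> h V]
ddhhVV => ddhhhVV   [V -> h V]
ddhhhVV => ddhhhhVV   [V -> h V]
ddhhhhVV => ddhhhhhV   [V -> h]
ddhhhhhV => ddhhhhhh   [V -> h]

S => dSV => ddSVV => ddhVV => ddhhVV => ddhhhVV => ddhhhhVV => ddhhhhhV => ddhhhhhh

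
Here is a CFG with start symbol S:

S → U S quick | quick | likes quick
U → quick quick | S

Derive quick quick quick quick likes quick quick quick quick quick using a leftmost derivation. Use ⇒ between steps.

S ⇒ U S quick   [S → U S quick]
U S quick ⇒ quick quick S quick   [U → quick quick]
quick quick S quick ⇒ quick quick U S quick quick   [S → U S quick]
quick quick U S quick quick ⇒ quick quick S S quick quick   [U → S]
quick quick S S quick quick ⇒ quick quick U S quick S quick quick   [S → U S quick]
quick quick U S quick S quick quick ⇒ quick quick quick quick S quick S quick quick   [U → quick quick]
quick quick quick quick S quick S quick quick ⇒ quick quick quick quick likes quick quick S quick quick   [S → likes quick]
quick quick quick quick likes quick quick S quick quick ⇒ quick quick quick quick likes quick quick quick quick quick   [S → quick]

S ⇒ U S quick ⇒ quick quick S quick ⇒ quick quick U S quick quick ⇒ quick quick S S quick quick ⇒ quick quick U S quick S quick quick ⇒ quick quick quick quick S quick S quick quick ⇒ quick quick quick quick likes quick quick S quick quick ⇒ quick quick quick quick likes quick quick quick quick quick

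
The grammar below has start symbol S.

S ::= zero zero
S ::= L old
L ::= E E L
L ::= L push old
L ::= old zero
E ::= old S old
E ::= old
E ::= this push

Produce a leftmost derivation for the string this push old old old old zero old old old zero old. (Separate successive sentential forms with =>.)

S => L old => E E L old => this push E L old => this push old S old L old => this push old L old old L old => this push old E E L old old L old => this push old old E L old old L old => this push old old old L old old L old => this push old old old old zero old old L old => this push old old old old zero old old old zero old

S => L old   [S ::= L old]
L old => E E L old   [L ::= E E L]
E E L old => this push E L old   [E ::= this push]
this push E L old => this push old S old L old   [E ::= old S old]
this push old S old L old => this push old L old old L old   [S ::= L old]
this push old L old old L old => this push old E E L old old L old   [L ::= E E L]
this push old E E L old old L old => this push old old E L old old L old   [E ::= old]
this push old old E L old old L old => this push old old old L old old L old   [E ::= old]
this push old old old L old old L old => this push old old old old zero old old L old   [L ::= old zero]
this push old old old old zero old old L old => this push old old old old zero old old old zero old   [L ::= old zero]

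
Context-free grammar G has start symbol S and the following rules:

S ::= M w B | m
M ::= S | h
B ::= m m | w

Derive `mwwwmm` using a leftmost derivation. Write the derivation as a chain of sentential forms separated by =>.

S => MwB   [S ::= M w B]
MwB => SwB   [M ::= S]
SwB => MwBwB   [S ::= M w B]
MwBwB => SwBwB   [M ::= S]
SwBwB => mwBwB   [S ::= m]
mwBwB => mwwwB   [B ::= w]
mwwwB => mwwwmm   [B ::= m m]

S => MwB => SwB => MwBwB => SwBwB => mwBwB => mwwwB => mwwwmm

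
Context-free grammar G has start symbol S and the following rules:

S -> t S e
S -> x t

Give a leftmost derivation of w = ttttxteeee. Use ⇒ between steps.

S⇒tSe⇒ttSee⇒tttSeee⇒ttttSeeee⇒ttttxteeee

S ⇒ tSe   [S -> t S e]
tSe ⇒ ttSee   [S -> t S e]
ttSee ⇒ tttSeee   [S -> t S e]
tttSeee ⇒ ttttSeeee   [S -> t S e]
ttttSeeee ⇒ ttttxteeee   [S -> x t]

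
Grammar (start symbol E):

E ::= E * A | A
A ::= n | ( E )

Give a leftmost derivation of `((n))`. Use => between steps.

E => A => (E) => (A) => ((E)) => ((A)) => ((n))

E => A   [E ::= A]
A => (E)   [A ::= ( E )]
(E) => (A)   [E ::= A]
(A) => ((E))   [A ::= ( E )]
((E)) => ((A))   [E ::= A]
((A)) => ((n))   [A ::= n]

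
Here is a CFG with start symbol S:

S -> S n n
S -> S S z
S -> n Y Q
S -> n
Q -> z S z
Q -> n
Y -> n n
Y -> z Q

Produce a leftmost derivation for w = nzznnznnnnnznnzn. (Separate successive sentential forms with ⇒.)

S⇒nYQ⇒nzQQ⇒nzzSzQ⇒nzzSnnzQ⇒nzzSSznnzQ⇒nzzSnnSznnzQ⇒nzzSnnnnSznnzQ⇒nzzSSznnnnSznnzQ⇒nzznSznnnnSznnzQ⇒nzznnznnnnSznnzQ⇒nzznnznnnnnznnzQ⇒nzznnznnnnnznnzn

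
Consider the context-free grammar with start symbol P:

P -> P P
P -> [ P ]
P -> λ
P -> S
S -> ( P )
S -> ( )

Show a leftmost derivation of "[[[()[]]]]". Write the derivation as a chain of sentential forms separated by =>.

P=>[P]=>[PP]=>[[P]P]=>[[[P]]P]=>[[[PP]]P]=>[[[SP]]P]=>[[[()P]]P]=>[[[()[P]]]P]=>[[[()[]]]P]=>[[[()[]]]]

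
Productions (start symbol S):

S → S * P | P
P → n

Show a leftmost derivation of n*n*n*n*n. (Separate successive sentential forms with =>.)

S => S*P   [S → S * P]
S*P => S*P*P   [S → S * P]
S*P*P => S*P*P*P   [S → S * P]
S*P*P*P => S*P*P*P*P   [S → S * P]
S*P*P*P*P => P*P*P*P*P   [S → P]
P*P*P*P*P => n*P*P*P*P   [P → n]
n*P*P*P*P => n*n*P*P*P   [P → n]
n*n*P*P*P => n*n*n*P*P   [P → n]
n*n*n*P*P => n*n*n*n*P   [P → n]
n*n*n*n*P => n*n*n*n*n   [P → n]

S => S*P => S*P*P => S*P*P*P => S*P*P*P*P => P*P*P*P*P => n*P*P*P*P => n*n*P*P*P => n*n*n*P*P => n*n*n*n*P => n*n*n*n*n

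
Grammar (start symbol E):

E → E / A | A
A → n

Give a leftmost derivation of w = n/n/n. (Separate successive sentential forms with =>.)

E => E/A   [E → E / A]
E/A => E/A/A   [E → E / A]
E/A/A => A/A/A   [E → A]
A/A/A => n/A/A   [A → n]
n/A/A => n/n/A   [A → n]
n/n/A => n/n/n   [A → n]

E => E/A => E/A/A => A/A/A => n/A/A => n/n/A => n/n/n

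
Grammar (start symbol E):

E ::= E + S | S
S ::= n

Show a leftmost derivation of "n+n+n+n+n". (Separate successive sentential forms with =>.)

E => E+S => E+S+S => E+S+S+S => E+S+S+S+S => S+S+S+S+S => n+S+S+S+S => n+n+S+S+S => n+n+n+S+S => n+n+n+n+S => n+n+n+n+n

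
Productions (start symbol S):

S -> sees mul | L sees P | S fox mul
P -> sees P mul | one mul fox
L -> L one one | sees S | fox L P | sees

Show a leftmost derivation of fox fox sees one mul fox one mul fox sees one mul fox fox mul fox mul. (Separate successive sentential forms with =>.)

S => S fox mul => S fox mul fox mul => L sees P fox mul fox mul => fox L P sees P fox mul fox mul => fox fox L P P sees P fox mul fox mul => fox fox sees P P sees P fox mul fox mul => fox fox sees one mul fox P sees P fox mul fox mul => fox fox sees one mul fox one mul fox sees P fox mul fox mul => fox fox sees one mul fox one mul fox sees one mul fox fox mul fox mul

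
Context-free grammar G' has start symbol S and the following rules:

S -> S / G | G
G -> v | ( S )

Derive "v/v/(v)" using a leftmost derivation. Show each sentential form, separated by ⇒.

S⇒S/G⇒S/G/G⇒G/G/G⇒v/G/G⇒v/v/G⇒v/v/(S)⇒v/v/(G)⇒v/v/(v)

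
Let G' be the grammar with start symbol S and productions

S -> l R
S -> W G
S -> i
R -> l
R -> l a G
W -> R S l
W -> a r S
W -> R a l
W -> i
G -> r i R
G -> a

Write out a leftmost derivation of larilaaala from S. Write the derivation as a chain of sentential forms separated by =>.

S=>WG=>RalG=>laGalG=>lariRalG=>larilaGalG=>larilaaalG=>larilaaala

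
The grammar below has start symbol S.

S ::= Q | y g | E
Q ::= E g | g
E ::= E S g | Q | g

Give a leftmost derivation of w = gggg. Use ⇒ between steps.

S ⇒ Q ⇒ Eg ⇒ ESgg ⇒ gSgg ⇒ gEgg ⇒ gQgg ⇒ gggg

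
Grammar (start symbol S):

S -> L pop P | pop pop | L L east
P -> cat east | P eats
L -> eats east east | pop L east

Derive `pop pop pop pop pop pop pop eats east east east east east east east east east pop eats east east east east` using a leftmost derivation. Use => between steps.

S => L L east   [S -> L L east]
L L east => pop L east L east   [L -> pop L east]
pop L east L east => pop pop L east east L east   [L -> pop L east]
pop pop L east east L east => pop pop pop L east east east L east   [L -> pop L east]
pop pop pop L east east east L east => pop pop pop pop L east east east east L east   [L -> pop L east]
pop pop pop pop L east east east east L east => pop pop pop pop pop L east east east east east L east   [L -> pop L east]
pop pop pop pop pop L east east east east east L east => pop pop pop pop pop pop L east east east east east east L east   [L -> pop L east]
pop pop pop pop pop pop L east east east east east east L east => pop pop pop pop pop pop pop L east east east east east east east L east   [L -> pop L east]
pop pop pop pop pop pop pop L east east east east east east east L east => pop pop pop pop pop pop pop eats east east east east east east east east east L east   [L -> eats east east]
pop pop pop pop pop pop pop eats east east east east east east east east east L east => pop pop pop pop pop pop pop eats east east east east east east east east east pop L east east   [L -> pop L east]
pop pop pop pop pop pop pop eats east east east east east east east east east pop L east east => pop pop pop pop pop pop pop eats east east east east east east east east east pop eats east east east east   [L -> eats east east]

S => L L east => pop L east L east => pop pop L east east L east => pop pop pop L east east east L east => pop pop pop pop L east east east east L east => pop pop pop pop pop L east east east east east L east => pop pop pop pop pop pop L east east east east east east L east => pop pop pop pop pop pop pop L east east east east east east east L east => pop pop pop pop pop pop pop eats east east east east east east east east east L east => pop pop pop pop pop pop pop eats east east east east east east east east east pop L east east => pop pop pop pop pop pop pop eats east east east east east east east east east pop eats east east east east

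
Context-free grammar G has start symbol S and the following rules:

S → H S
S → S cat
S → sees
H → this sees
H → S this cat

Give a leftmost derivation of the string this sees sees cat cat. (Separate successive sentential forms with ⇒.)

S ⇒ S cat ⇒ S cat cat ⇒ H S cat cat ⇒ this sees S cat cat ⇒ this sees sees cat cat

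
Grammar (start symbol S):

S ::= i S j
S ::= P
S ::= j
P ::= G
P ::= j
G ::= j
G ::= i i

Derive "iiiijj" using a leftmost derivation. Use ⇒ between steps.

S ⇒ iSj ⇒ iiSjj ⇒ iiPjj ⇒ iiGjj ⇒ iiiijj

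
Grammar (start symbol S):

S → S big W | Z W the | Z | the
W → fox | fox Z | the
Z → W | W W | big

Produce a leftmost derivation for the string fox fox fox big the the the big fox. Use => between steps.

S => S big W   [S → S big W]
S big W => Z W the big W   [S → Z W the]
Z W the big W => W W the big W   [Z → W]
W W the big W => fox Z W the big W   [W → fox Z]
fox Z W the big W => fox W W the big W   [Z → W]
fox W W the big W => fox fox Z W the big W   [W → fox Z]
fox fox Z W the big W => fox fox W W W the big W   [Z → W W]
fox fox W W W the big W => fox fox fox Z W W the big W   [W → fox Z]
fox fox fox Z W W the big W => fox fox fox big W W the big W   [Z → big]
fox fox fox big W W the big W => fox fox fox big the W the big W   [W → the]
fox fox fox big the W the big W => fox fox fox big the the the big W   [W → the]
fox fox fox big the the the big W => fox fox fox big the the the big fox   [W → fox]

S => S big W => Z W the big W => W W the big W => fox Z W the big W => fox W W the big W => fox fox Z W the big W => fox fox W W W the big W => fox fox fox Z W W the big W => fox fox fox big W W the big W => fox fox fox big the W the big W => fox fox fox big the the the big W => fox fox fox big the the the big fox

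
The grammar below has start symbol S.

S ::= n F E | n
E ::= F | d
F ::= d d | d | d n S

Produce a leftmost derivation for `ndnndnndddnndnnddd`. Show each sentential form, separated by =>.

S => nFE => ndnSE => ndnnFEE => ndnndnSEE => ndnndnnFEEE => ndnndnnddEEE => ndnndnnddFEE => ndnndnndddnSEE => ndnndnndddnnFEEE => ndnndnndddnndnSEEE => ndnndnndddnndnnEEE => ndnndnndddnndnndEE => ndnndnndddnndnnddE => ndnndnndddnndnnddd

S => nFE   [S ::= n F E]
nFE => ndnSE   [F ::= d n S]
ndnSE => ndnnFEE   [S ::= n F E]
ndnnFEE => ndnndnSEE   [F ::= d n S]
ndnndnSEE => ndnndnnFEEE   [S ::= n F E]
ndnndnnFEEE => ndnndnnddEEE   [F ::= d d]
ndnndnnddEEE => ndnndnnddFEE   [E ::= F]
ndnndnnddFEE => ndnndnndddnSEE   [F ::= d n S]
ndnndnndddnSEE => ndnndnndddnnFEEE   [S ::= n F E]
ndnndnndddnnFEEE => ndnndnndddnndnSEEE   [F ::= d n S]
ndnndnndddnndnSEEE => ndnndnndddnndnnEEE   [S ::= n]
ndnndnndddnndnnEEE => ndnndnndddnndnndEE   [E ::= d]
ndnndnndddnndnndEE => ndnndnndddnndnnddE   [E ::= d]
ndnndnndddnndnnddE => ndnndnndddnndnnddd   [E ::= d]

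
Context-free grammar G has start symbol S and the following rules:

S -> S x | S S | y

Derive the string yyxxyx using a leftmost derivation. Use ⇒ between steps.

S ⇒ Sx   [S -> S x]
Sx ⇒ SSx   [S -> S S]
SSx ⇒ SxSx   [S -> S x]
SxSx ⇒ SxxSx   [S -> S x]
SxxSx ⇒ SSxxSx   [S -> S S]
SSxxSx ⇒ ySxxSx   [S -> y]
ySxxSx ⇒ yyxxSx   [S -> y]
yyxxSx ⇒ yyxxyx   [S -> y]

S⇒Sx⇒SSx⇒SxSx⇒SxxSx⇒SSxxSx⇒ySxxSx⇒yyxxSx⇒yyxxyx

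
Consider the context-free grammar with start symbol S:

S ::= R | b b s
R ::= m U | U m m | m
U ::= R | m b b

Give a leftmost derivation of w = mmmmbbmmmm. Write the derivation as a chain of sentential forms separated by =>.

S=>R=>Umm=>Rmm=>mUmm=>mRmm=>mmUmm=>mmRmm=>mmmUmm=>mmmRmm=>mmmUmmmm=>mmmmbbmmmm

S => R   [S ::= R]
R => Umm   [R ::= U m m]
Umm => Rmm   [U ::= R]
Rmm => mUmm   [R ::= m U]
mUmm => mRmm   [U ::= R]
mRmm => mmUmm   [R ::= m U]
mmUmm => mmRmm   [U ::= R]
mmRmm => mmmUmm   [R ::= m U]
mmmUmm => mmmRmm   [U ::= R]
mmmRmm => mmmUmmmm   [R ::= U m m]
mmmUmmmm => mmmmbbmmmm   [U ::= m b b]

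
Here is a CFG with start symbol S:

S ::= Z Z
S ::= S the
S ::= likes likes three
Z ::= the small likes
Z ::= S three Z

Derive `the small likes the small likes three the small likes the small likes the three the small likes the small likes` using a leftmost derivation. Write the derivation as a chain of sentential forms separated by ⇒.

S ⇒ Z Z   [S ::= Z Z]
Z Z ⇒ S three Z Z   [Z ::= S three Z]
S three Z Z ⇒ S the three Z Z   [S ::= S the]
S the three Z Z ⇒ Z Z the three Z Z   [S ::= Z Z]
Z Z the three Z Z ⇒ S three Z Z the three Z Z   [Z ::= S three Z]
S three Z Z the three Z Z ⇒ Z Z three Z Z the three Z Z   [S ::= Z Z]
Z Z three Z Z the three Z Z ⇒ the small likes Z three Z Z the three Z Z   [Z ::= the small likes]
the small likes Z three Z Z the three Z Z ⇒ the small likes the small likes three Z Z the three Z Z   [Z ::= the small likes]
the small likes the small likes three Z Z the three Z Z ⇒ the small likes the small likes three the small likes Z the three Z Z   [Z ::= the small likes]
the small likes the small likes three the small likes Z the three Z Z ⇒ the small likes the small likes three the small likes the small likes the three Z Z   [Z ::= the small likes]
the small likes the small likes three the small likes the small likes the three Z Z ⇒ the small likes the small likes three the small likes the small likes the three the small likes Z   [Z ::= the small likes]
the small likes the small likes three the small likes the small likes the three the small likes Z ⇒ the small likes the small likes three the small likes the small likes the three the small likes the small likes   [Z ::= the small likes]

S ⇒ Z Z ⇒ S three Z Z ⇒ S the three Z Z ⇒ Z Z the three Z Z ⇒ S three Z Z the three Z Z ⇒ Z Z three Z Z the three Z Z ⇒ the small likes Z three Z Z the three Z Z ⇒ the small likes the small likes three Z Z the three Z Z ⇒ the small likes the small likes three the small likes Z the three Z Z ⇒ the small likes the small likes three the small likes the small likes the three Z Z ⇒ the small likes the small likes three the small likes the small likes the three the small likes Z ⇒ the small likes the small likes three the small likes the small likes the three the small likes the small likes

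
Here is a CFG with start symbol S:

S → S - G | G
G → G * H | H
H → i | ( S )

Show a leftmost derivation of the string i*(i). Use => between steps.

S => G => G*H => H*H => i*H => i*(S) => i*(G) => i*(H) => i*(i)

S => G   [S → G]
G => G*H   [G → G * H]
G*H => H*H   [G → H]
H*H => i*H   [H → i]
i*H => i*(S)   [H → ( S )]
i*(S) => i*(G)   [S → G]
i*(G) => i*(H)   [G → H]
i*(H) => i*(i)   [H → i]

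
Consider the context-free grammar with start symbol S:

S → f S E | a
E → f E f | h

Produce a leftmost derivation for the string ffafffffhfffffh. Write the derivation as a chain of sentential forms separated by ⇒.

S ⇒ fSE   [S → f S E]
fSE ⇒ ffSEE   [S → f S E]
ffSEE ⇒ ffaEE   [S → a]
ffaEE ⇒ ffafEfE   [E → f E f]
ffafEfE ⇒ ffaffEffE   [E → f E f]
ffaffEffE ⇒ ffafffEfffE   [E → f E f]
ffafffEfffE ⇒ ffaffffEffffE   [E → f E f]
ffaffffEffffE ⇒ ffafffffEfffffE   [E → f E f]
ffafffffEfffffE ⇒ ffafffffhfffffE   [E → h]
ffafffffhfffffE ⇒ ffafffffhfffffh   [E → h]

S ⇒ fSE ⇒ ffSEE ⇒ ffaEE ⇒ ffafEfE ⇒ ffaffEffE ⇒ ffafffEfffE ⇒ ffaffffEffffE ⇒ ffafffffEfffffE ⇒ ffafffffhfffffE ⇒ ffafffffhfffffh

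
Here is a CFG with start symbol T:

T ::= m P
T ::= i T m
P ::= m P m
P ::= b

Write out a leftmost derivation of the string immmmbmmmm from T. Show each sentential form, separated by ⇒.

T⇒iTm⇒imPm⇒immPmm⇒immmPmmm⇒immmmPmmmm⇒immmmbmmmm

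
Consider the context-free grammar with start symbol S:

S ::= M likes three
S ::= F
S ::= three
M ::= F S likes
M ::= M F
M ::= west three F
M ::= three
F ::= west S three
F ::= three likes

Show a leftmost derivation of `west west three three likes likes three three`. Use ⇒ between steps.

S ⇒ F ⇒ west S three ⇒ west M likes three three ⇒ west west three F likes three three ⇒ west west three three likes likes three three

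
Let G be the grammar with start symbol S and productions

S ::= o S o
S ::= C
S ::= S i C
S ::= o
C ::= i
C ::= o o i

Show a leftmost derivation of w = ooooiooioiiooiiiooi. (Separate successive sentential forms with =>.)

S => SiC => SiCiC => oSoiCiC => ooSooiCiC => ooSiCooiCiC => oooSoiCooiCiC => oooSiCoiCooiCiC => ooooiCoiCooiCiC => ooooiooioiCooiCiC => ooooiooioiiooiCiC => ooooiooioiiooiiiC => ooooiooioiiooiiiooi

S => SiC   [S ::= S i C]
SiC => SiCiC   [S ::= S i C]
SiCiC => oSoiCiC   [S ::= o S o]
oSoiCiC => ooSooiCiC   [S ::= o S o]
ooSooiCiC => ooSiCooiCiC   [S ::= S i C]
ooSiCooiCiC => oooSoiCooiCiC   [S ::= o S o]
oooSoiCooiCiC => oooSiCoiCooiCiC   [S ::= S i C]
oooSiCoiCooiCiC => ooooiCoiCooiCiC   [S ::= o]
ooooiCoiCooiCiC => ooooiooioiCooiCiC   [C ::= o o i]
ooooiooioiCooiCiC => ooooiooioiiooiCiC   [C ::= i]
ooooiooioiiooiCiC => ooooiooioiiooiiiC   [C ::= i]
ooooiooioiiooiiiC => ooooiooioiiooiiiooi   [C ::= o o i]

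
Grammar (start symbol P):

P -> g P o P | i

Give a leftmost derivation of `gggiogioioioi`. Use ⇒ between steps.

P ⇒ gPoP   [P -> g P o P]
gPoP ⇒ ggPoPoP   [P -> g P o P]
ggPoPoP ⇒ gggPoPoPoP   [P -> g P o P]
gggPoPoPoP ⇒ gggioPoPoP   [P -> i]
gggioPoPoP ⇒ gggiogPoPoPoP   [P -> g P o P]
gggiogPoPoPoP ⇒ gggiogioPoPoP   [P -> i]
gggiogioPoPoP ⇒ gggiogioioPoP   [P -> i]
gggiogioioPoP ⇒ gggiogioioioP   [P -> i]
gggiogioioioP ⇒ gggiogioioioi   [P -> i]

P ⇒ gPoP ⇒ ggPoPoP ⇒ gggPoPoPoP ⇒ gggioPoPoP ⇒ gggiogPoPoPoP ⇒ gggiogioPoPoP ⇒ gggiogioioPoP ⇒ gggiogioioioP ⇒ gggiogioioioi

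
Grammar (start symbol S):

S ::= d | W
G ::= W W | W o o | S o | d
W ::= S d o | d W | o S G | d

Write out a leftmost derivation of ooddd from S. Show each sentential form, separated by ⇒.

S ⇒ W   [S ::= W]
W ⇒ oSG   [W ::= o S G]
oSG ⇒ oWG   [S ::= W]
oWG ⇒ ooSGG   [W ::= o S G]
ooSGG ⇒ oodGG   [S ::= d]
oodGG ⇒ ooddG   [G ::= d]
ooddG ⇒ ooddd   [G ::= d]

S⇒W⇒oSG⇒oWG⇒ooSGG⇒oodGG⇒ooddG⇒ooddd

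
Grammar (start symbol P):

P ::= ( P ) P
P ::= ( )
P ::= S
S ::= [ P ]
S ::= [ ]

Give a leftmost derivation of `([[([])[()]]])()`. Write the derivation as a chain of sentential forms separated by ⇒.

P ⇒ (P)P ⇒ (S)P ⇒ ([P])P ⇒ ([S])P ⇒ ([[P]])P ⇒ ([[(P)P]])P ⇒ ([[(S)P]])P ⇒ ([[([])P]])P ⇒ ([[([])S]])P ⇒ ([[([])[P]]])P ⇒ ([[([])[()]]])P ⇒ ([[([])[()]]])()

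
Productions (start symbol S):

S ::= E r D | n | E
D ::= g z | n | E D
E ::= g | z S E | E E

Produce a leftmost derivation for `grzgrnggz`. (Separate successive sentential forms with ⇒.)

S ⇒ ErD   [S ::= E r D]
ErD ⇒ grD   [E ::= g]
grD ⇒ grED   [D ::= E D]
grED ⇒ grzSED   [E ::= z S E]
grzSED ⇒ grzErDED   [S ::= E r D]
grzErDED ⇒ grzgrDED   [E ::= g]
grzgrDED ⇒ grzgrnED   [D ::= n]
grzgrnED ⇒ grzgrngD   [E ::= g]
grzgrngD ⇒ grzgrnggz   [D ::= g z]

S ⇒ ErD ⇒ grD ⇒ grED ⇒ grzSED ⇒ grzErDED ⇒ grzgrDED ⇒ grzgrnED ⇒ grzgrngD ⇒ grzgrnggz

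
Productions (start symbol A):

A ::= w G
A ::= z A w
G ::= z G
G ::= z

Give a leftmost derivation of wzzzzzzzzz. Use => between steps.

A => wG => wzG => wzzG => wzzzG => wzzzzG => wzzzzzG => wzzzzzzG => wzzzzzzzG => wzzzzzzzzG => wzzzzzzzzz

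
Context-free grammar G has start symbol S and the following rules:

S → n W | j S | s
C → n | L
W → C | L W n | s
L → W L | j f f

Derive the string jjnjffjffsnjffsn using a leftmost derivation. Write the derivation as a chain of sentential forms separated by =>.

S => jS => jjS => jjnW => jjnLWn => jjnWLWn => jjnLWnLWn => jjnWLWnLWn => jjnCLWnLWn => jjnLLWnLWn => jjnjffLWnLWn => jjnjffjffWnLWn => jjnjffjffsnLWn => jjnjffjffsnjffWn => jjnjffjffsnjffsn

S => jS   [S → j S]
jS => jjS   [S → j S]
jjS => jjnW   [S → n W]
jjnW => jjnLWn   [W → L W n]
jjnLWn => jjnWLWn   [L → W L]
jjnWLWn => jjnLWnLWn   [W → L W n]
jjnLWnLWn => jjnWLWnLWn   [L → W L]
jjnWLWnLWn => jjnCLWnLWn   [W → C]
jjnCLWnLWn => jjnLLWnLWn   [C → L]
jjnLLWnLWn => jjnjffLWnLWn   [L → j f f]
jjnjffLWnLWn => jjnjffjffWnLWn   [L → j f f]
jjnjffjffWnLWn => jjnjffjffsnLWn   [W → s]
jjnjffjffsnLWn => jjnjffjffsnjffWn   [L → j f f]
jjnjffjffsnjffWn => jjnjffjffsnjffsn   [W → s]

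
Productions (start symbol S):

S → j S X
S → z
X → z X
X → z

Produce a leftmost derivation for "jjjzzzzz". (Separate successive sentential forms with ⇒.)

S ⇒ jSX   [S → j S X]
jSX ⇒ jjSXX   [S → j S X]
jjSXX ⇒ jjjSXXX   [S → j S X]
jjjSXXX ⇒ jjjzXXX   [S → z]
jjjzXXX ⇒ jjjzzXX   [X → z]
jjjzzXX ⇒ jjjzzzX   [X → z]
jjjzzzX ⇒ jjjzzzzX   [X → z X]
jjjzzzzX ⇒ jjjzzzzz   [X → z]

S ⇒ jSX ⇒ jjSXX ⇒ jjjSXXX ⇒ jjjzXXX ⇒ jjjzzXX ⇒ jjjzzzX ⇒ jjjzzzzX ⇒ jjjzzzzz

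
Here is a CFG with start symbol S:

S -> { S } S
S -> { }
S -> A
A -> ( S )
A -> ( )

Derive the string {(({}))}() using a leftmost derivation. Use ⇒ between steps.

S ⇒ {S}S ⇒ {A}S ⇒ {(S)}S ⇒ {(A)}S ⇒ {((S))}S ⇒ {(({}))}S ⇒ {(({}))}A ⇒ {(({}))}()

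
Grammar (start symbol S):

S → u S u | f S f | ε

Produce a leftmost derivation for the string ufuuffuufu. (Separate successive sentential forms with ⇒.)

S ⇒ uSu ⇒ ufSfu ⇒ ufuSufu ⇒ ufuuSuufu ⇒ ufuufSfuufu ⇒ ufuuffuufu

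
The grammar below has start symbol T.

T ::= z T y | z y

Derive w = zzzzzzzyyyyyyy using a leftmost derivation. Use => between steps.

T => zTy   [T ::= z T y]
zTy => zzTyy   [T ::= z T y]
zzTyy => zzzTyyy   [T ::= z T y]
zzzTyyy => zzzzTyyyy   [T ::= z T y]
zzzzTyyyy => zzzzzTyyyyy   [T ::= z T y]
zzzzzTyyyyy => zzzzzzTyyyyyy   [T ::= z T y]
zzzzzzTyyyyyy => zzzzzzzyyyyyyy   [T ::= z y]

T => zTy => zzTyy => zzzTyyy => zzzzTyyyy => zzzzzTyyyyy => zzzzzzTyyyyyy => zzzzzzzyyyyyyy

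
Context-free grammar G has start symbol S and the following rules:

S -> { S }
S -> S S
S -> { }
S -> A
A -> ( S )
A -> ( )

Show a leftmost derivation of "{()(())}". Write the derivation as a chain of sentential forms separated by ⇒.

S⇒{S}⇒{SS}⇒{AS}⇒{()S}⇒{()A}⇒{()(S)}⇒{()(A)}⇒{()(())}

S ⇒ {S}   [S -> { S }]
{S} ⇒ {SS}   [S -> S S]
{SS} ⇒ {AS}   [S -> A]
{AS} ⇒ {()S}   [A -> ( )]
{()S} ⇒ {()A}   [S -> A]
{()A} ⇒ {()(S)}   [A -> ( S )]
{()(S)} ⇒ {()(A)}   [S -> A]
{()(A)} ⇒ {()(())}   [A -> ( )]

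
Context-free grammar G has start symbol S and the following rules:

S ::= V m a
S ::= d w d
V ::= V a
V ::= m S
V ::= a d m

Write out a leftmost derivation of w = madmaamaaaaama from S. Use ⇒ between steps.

S ⇒ Vma ⇒ Vama ⇒ Vaama ⇒ Vaaama ⇒ Vaaaama ⇒ mSaaaama ⇒ mVmaaaaama ⇒ mVamaaaaama ⇒ mVaamaaaaama ⇒ madmaamaaaaama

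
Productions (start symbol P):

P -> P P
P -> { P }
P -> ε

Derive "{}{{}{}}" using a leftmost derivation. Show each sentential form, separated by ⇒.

P ⇒ PP ⇒ {P}P ⇒ {}P ⇒ {}{P} ⇒ {}{PP} ⇒ {}{{P}P} ⇒ {}{{}P} ⇒ {}{{}{P}} ⇒ {}{{}{}}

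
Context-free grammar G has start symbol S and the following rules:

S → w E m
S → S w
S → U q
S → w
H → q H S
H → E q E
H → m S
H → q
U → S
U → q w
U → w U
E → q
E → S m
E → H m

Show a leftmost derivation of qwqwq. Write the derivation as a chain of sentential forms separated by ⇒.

S ⇒ Uq ⇒ Sq ⇒ Swq ⇒ Uqwq ⇒ qwqwq

S ⇒ Uq   [S → U q]
Uq ⇒ Sq   [U → S]
Sq ⇒ Swq   [S → S w]
Swq ⇒ Uqwq   [S → U q]
Uqwq ⇒ qwqwq   [U → q w]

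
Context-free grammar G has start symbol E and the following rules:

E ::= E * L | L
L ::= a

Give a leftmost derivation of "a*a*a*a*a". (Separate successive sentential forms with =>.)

E => E*L   [E ::= E * L]
E*L => E*L*L   [E ::= E * L]
E*L*L => E*L*L*L   [E ::= E * L]
E*L*L*L => E*L*L*L*L   [E ::= E * L]
E*L*L*L*L => L*L*L*L*L   [E ::= L]
L*L*L*L*L => a*L*L*L*L   [L ::= a]
a*L*L*L*L => a*a*L*L*L   [L ::= a]
a*a*L*L*L => a*a*a*L*L   [L ::= a]
a*a*a*L*L => a*a*a*a*L   [L ::= a]
a*a*a*a*L => a*a*a*a*a   [L ::= a]

E => E*L => E*L*L => E*L*L*L => E*L*L*L*L => L*L*L*L*L => a*L*L*L*L => a*a*L*L*L => a*a*a*L*L => a*a*a*a*L => a*a*a*a*a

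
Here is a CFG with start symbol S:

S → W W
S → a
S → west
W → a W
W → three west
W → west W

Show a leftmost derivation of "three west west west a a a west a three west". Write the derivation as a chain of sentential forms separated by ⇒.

S ⇒ W W ⇒ three west W ⇒ three west west W ⇒ three west west west W ⇒ three west west west a W ⇒ three west west west a a W ⇒ three west west west a a a W ⇒ three west west west a a a west W ⇒ three west west west a a a west a W ⇒ three west west west a a a west a three west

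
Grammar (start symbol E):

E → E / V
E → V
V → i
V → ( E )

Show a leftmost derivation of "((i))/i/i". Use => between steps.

E=>E/V=>E/V/V=>V/V/V=>(E)/V/V=>(V)/V/V=>((E))/V/V=>((V))/V/V=>((i))/V/V=>((i))/i/V=>((i))/i/i

E => E/V   [E → E / V]
E/V => E/V/V   [E → E / V]
E/V/V => V/V/V   [E → V]
V/V/V => (E)/V/V   [V → ( E )]
(E)/V/V => (V)/V/V   [E → V]
(V)/V/V => ((E))/V/V   [V → ( E )]
((E))/V/V => ((V))/V/V   [E → V]
((V))/V/V => ((i))/V/V   [V → i]
((i))/V/V => ((i))/i/V   [V → i]
((i))/i/V => ((i))/i/i   [V → i]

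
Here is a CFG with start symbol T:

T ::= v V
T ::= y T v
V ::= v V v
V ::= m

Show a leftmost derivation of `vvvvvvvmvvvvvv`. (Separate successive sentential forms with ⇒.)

T ⇒ vV ⇒ vvVv ⇒ vvvVvv ⇒ vvvvVvvv ⇒ vvvvvVvvvv ⇒ vvvvvvVvvvvv ⇒ vvvvvvvVvvvvvv ⇒ vvvvvvvmvvvvvv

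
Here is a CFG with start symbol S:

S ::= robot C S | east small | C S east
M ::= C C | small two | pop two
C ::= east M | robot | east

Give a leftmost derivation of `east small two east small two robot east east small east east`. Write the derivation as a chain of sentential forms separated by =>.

S => C S east => east M S east => east small two S east => east small two C S east east => east small two east M S east east => east small two east small two S east east => east small two east small two robot C S east east => east small two east small two robot east S east east => east small two east small two robot east east small east east

S => C S east   [S ::= C S east]
C S east => east M S east   [C ::= east M]
east M S east => east small two S east   [M ::= small two]
east small two S east => east small two C S east east   [S ::= C S east]
east small two C S east east => east small two east M S east east   [C ::= east M]
east small two east M S east east => east small two east small two S east east   [M ::= small two]
east small two east small two S east east => east small two east small two robot C S east east   [S ::= robot C S]
east small two east small two robot C S east east => east small two east small two robot east S east east   [C ::= east]
east small two east small two robot east S east east => east small two east small two robot east east small east east   [S ::= east small]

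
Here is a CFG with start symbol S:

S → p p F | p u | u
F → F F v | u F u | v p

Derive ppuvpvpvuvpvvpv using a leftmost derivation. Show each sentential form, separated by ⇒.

S ⇒ ppF ⇒ ppFFv ⇒ ppFFvFv ⇒ ppuFuFvFv ⇒ ppuFFvuFvFv ⇒ ppuvpFvuFvFv ⇒ ppuvpvpvuFvFv ⇒ ppuvpvpvuvpvFv ⇒ ppuvpvpvuvpvvpv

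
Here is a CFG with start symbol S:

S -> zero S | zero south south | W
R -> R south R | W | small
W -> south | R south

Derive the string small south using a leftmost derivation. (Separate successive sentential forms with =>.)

S => W => R south => small south

S => W   [S -> W]
W => R south   [W -> R south]
R south => small south   [R -> small]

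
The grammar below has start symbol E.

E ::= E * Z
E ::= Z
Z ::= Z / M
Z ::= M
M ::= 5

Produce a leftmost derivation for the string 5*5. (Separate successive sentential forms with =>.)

E => E*Z => Z*Z => M*Z => 5*Z => 5*M => 5*5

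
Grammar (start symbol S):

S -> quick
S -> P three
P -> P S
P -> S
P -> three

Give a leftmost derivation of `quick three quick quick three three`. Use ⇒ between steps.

S ⇒ P three ⇒ P S three ⇒ S S three ⇒ quick S three ⇒ quick P three three ⇒ quick P S three three ⇒ quick P S S three three ⇒ quick three S S three three ⇒ quick three quick S three three ⇒ quick three quick quick three three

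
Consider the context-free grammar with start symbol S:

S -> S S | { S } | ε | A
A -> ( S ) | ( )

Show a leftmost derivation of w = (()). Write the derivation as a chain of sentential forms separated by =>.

S => A => (S) => (A) => ((S)) => (())

S => A   [S -> A]
A => (S)   [A -> ( S )]
(S) => (A)   [S -> A]
(A) => ((S))   [A -> ( S )]
((S)) => (())   [S -> ε]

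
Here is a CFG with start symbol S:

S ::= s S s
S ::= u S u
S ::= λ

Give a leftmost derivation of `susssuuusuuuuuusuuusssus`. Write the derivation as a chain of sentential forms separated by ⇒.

S ⇒ sSs   [S ::= s S s]
sSs ⇒ suSus   [S ::= u S u]
suSus ⇒ susSsus   [S ::= s S s]
susSsus ⇒ sussSssus   [S ::= s S s]
sussSssus ⇒ susssSsssus   [S ::= s S s]
susssSsssus ⇒ susssuSusssus   [S ::= u S u]
susssuSusssus ⇒ susssuuSuusssus   [S ::= u S u]
susssuuSuusssus ⇒ susssuuuSuuusssus   [S ::= u S u]
susssuuuSuuusssus ⇒ susssuuusSsuuusssus   [S ::= s S s]
susssuuusSsuuusssus ⇒ susssuuusuSusuuusssus   [S ::= u S u]
susssuuusuSusuuusssus ⇒ susssuuusuuSuusuuusssus   [S ::= u S u]
susssuuusuuSuusuuusssus ⇒ susssuuusuuuSuuusuuusssus   [S ::= u S u]
susssuuusuuuSuuusuuusssus ⇒ susssuuusuuuuuusuuusssus   [S ::= λ]

S⇒sSs⇒suSus⇒susSsus⇒sussSssus⇒susssSsssus⇒susssuSusssus⇒susssuuSuusssus⇒susssuuuSuuusssus⇒susssuuusSsuuusssus⇒susssuuusuSusuuusssus⇒susssuuusuuSuusuuusssus⇒susssuuusuuuSuuusuuusssus⇒susssuuusuuuuuusuuusssus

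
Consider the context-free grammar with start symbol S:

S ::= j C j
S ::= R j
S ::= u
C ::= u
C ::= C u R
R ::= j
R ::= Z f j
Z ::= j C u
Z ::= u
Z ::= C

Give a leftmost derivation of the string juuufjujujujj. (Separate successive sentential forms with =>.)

S => jCj => jCuRj => jCuRuRj => jCuRuRuRj => jCuRuRuRuRj => juuRuRuRuRj => juuZfjuRuRuRj => juuCfjuRuRuRj => juuufjuRuRuRj => juuufjujuRuRj => juuufjujujuRj => juuufjujujujj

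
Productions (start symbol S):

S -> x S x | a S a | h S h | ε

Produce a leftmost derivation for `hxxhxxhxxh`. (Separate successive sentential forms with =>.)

S=>hSh=>hxSxh=>hxxSxxh=>hxxhShxxh=>hxxhxSxhxxh=>hxxhxxhxxh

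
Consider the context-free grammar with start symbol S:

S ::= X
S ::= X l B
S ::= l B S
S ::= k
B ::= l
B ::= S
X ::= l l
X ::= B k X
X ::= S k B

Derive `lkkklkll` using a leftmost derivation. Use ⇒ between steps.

S⇒X⇒BkX⇒SkX⇒XkX⇒BkXkX⇒lkXkX⇒lkSkBkX⇒lkkkBkX⇒lkkklkX⇒lkkklkll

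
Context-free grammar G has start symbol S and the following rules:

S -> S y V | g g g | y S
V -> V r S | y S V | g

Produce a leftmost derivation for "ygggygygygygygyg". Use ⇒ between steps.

S ⇒ SyV ⇒ SyVyV ⇒ SyVyVyV ⇒ SyVyVyVyV ⇒ SyVyVyVyVyV ⇒ SyVyVyVyVyVyV ⇒ ySyVyVyVyVyVyV ⇒ ygggyVyVyVyVyVyV ⇒ ygggygyVyVyVyVyV ⇒ ygggygygyVyVyVyV ⇒ ygggygygygyVyVyV ⇒ ygggygygygygyVyV ⇒ ygggygygygygygyV ⇒ ygggygygygygygyg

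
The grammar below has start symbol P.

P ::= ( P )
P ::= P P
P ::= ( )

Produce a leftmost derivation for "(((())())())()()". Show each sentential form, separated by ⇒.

P ⇒ PP   [P ::= P P]
PP ⇒ PPP   [P ::= P P]
PPP ⇒ (P)PP   [P ::= ( P )]
(P)PP ⇒ (PP)PP   [P ::= P P]
(PP)PP ⇒ ((P)P)PP   [P ::= ( P )]
((P)P)PP ⇒ ((PP)P)PP   [P ::= P P]
((PP)P)PP ⇒ (((P)P)P)PP   [P ::= ( P )]
(((P)P)P)PP ⇒ (((())P)P)PP   [P ::= ( )]
(((())P)P)PP ⇒ (((())())P)PP   [P ::= ( )]
(((())())P)PP ⇒ (((())())())PP   [P ::= ( )]
(((())())())PP ⇒ (((())())())()P   [P ::= ( )]
(((())())())()P ⇒ (((())())())()()   [P ::= ( )]

P⇒PP⇒PPP⇒(P)PP⇒(PP)PP⇒((P)P)PP⇒((PP)P)PP⇒(((P)P)P)PP⇒(((())P)P)PP⇒(((())())P)PP⇒(((())())())PP⇒(((())())())()P⇒(((())())())()()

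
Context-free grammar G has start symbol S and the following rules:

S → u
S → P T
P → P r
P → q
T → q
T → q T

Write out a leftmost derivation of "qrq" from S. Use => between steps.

S => PT => PrT => qrT => qrq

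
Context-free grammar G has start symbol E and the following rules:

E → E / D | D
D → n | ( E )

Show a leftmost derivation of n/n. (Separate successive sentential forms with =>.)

E=>E/D=>D/D=>n/D=>n/n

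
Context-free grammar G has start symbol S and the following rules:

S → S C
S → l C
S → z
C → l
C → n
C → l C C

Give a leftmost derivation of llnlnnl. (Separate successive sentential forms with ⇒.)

S ⇒ SC ⇒ SCC ⇒ SCCC ⇒ lCCCC ⇒ llCCCCC ⇒ llnCCCC ⇒ llnlCCC ⇒ llnlnCC ⇒ llnlnnC ⇒ llnlnnl

S ⇒ SC   [S → S C]
SC ⇒ SCC   [S → S C]
SCC ⇒ SCCC   [S → S C]
SCCC ⇒ lCCCC   [S → l C]
lCCCC ⇒ llCCCCC   [C → l C C]
llCCCCC ⇒ llnCCCC   [C → n]
llnCCCC ⇒ llnlCCC   [C → l]
llnlCCC ⇒ llnlnCC   [C → n]
llnlnCC ⇒ llnlnnC   [C → n]
llnlnnC ⇒ llnlnnl   [C → l]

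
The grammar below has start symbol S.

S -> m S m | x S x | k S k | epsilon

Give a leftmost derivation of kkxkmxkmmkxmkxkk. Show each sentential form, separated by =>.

S => kSk => kkSkk => kkxSxkk => kkxkSkxkk => kkxkmSmkxkk => kkxkmxSxmkxkk => kkxkmxkSkxmkxkk => kkxkmxkmSmkxmkxkk => kkxkmxkmmkxmkxkk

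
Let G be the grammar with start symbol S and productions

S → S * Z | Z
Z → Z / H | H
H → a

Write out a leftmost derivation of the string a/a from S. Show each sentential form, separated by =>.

S => Z   [S → Z]
Z => Z/H   [Z → Z / H]
Z/H => H/H   [Z → H]
H/H => a/H   [H → a]
a/H => a/a   [H → a]

S=>Z=>Z/H=>H/H=>a/H=>a/a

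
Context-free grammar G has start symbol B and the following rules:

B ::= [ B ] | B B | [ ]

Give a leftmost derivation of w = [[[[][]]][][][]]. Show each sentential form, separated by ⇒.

B ⇒ [B] ⇒ [BB] ⇒ [BBB] ⇒ [BBBB] ⇒ [[B]BBB] ⇒ [[[B]]BBB] ⇒ [[[BB]]BBB] ⇒ [[[[]B]]BBB] ⇒ [[[[][]]]BBB] ⇒ [[[[][]]][]BB] ⇒ [[[[][]]][][]B] ⇒ [[[[][]]][][][]]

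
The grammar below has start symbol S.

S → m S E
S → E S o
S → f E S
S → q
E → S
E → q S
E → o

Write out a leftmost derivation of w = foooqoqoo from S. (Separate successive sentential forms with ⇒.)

S ⇒ fES   [S → f E S]
fES ⇒ foS   [E → o]
foS ⇒ foESo   [S → E S o]
foESo ⇒ fooSo   [E → o]
fooSo ⇒ fooESoo   [S → E S o]
fooESoo ⇒ fooSSoo   [E → S]
fooSSoo ⇒ fooESoSoo   [S → E S o]
fooESoSoo ⇒ foooSoSoo   [E → o]
foooSoSoo ⇒ foooqoSoo   [S → q]
foooqoSoo ⇒ foooqoqoo   [S → q]

S ⇒ fES ⇒ foS ⇒ foESo ⇒ fooSo ⇒ fooESoo ⇒ fooSSoo ⇒ fooESoSoo ⇒ foooSoSoo ⇒ foooqoSoo ⇒ foooqoqoo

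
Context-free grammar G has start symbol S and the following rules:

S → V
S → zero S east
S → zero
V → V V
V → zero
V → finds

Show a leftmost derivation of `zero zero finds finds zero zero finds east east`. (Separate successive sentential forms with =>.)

S => zero S east   [S → zero S east]
zero S east => zero zero S east east   [S → zero S east]
zero zero S east east => zero zero V east east   [S → V]
zero zero V east east => zero zero V V east east   [V → V V]
zero zero V V east east => zero zero finds V east east   [V → finds]
zero zero finds V east east => zero zero finds V V east east   [V → V V]
zero zero finds V V east east => zero zero finds V V V east east   [V → V V]
zero zero finds V V V east east => zero zero finds V V V V east east   [V → V V]
zero zero finds V V V V east east => zero zero finds finds V V V east east   [V → finds]
zero zero finds finds V V V east east => zero zero finds finds zero V V east east   [V → zero]
zero zero finds finds zero V V east east => zero zero finds finds zero zero V east east   [V → zero]
zero zero finds finds zero zero V east east => zero zero finds finds zero zero finds east east   [V → finds]

S => zero S east => zero zero S east east => zero zero V east east => zero zero V V east east => zero zero finds V east east => zero zero finds V V east east => zero zero finds V V V east east => zero zero finds V V V V east east => zero zero finds finds V V V east east => zero zero finds finds zero V V east east => zero zero finds finds zero zero V east east => zero zero finds finds zero zero finds east east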